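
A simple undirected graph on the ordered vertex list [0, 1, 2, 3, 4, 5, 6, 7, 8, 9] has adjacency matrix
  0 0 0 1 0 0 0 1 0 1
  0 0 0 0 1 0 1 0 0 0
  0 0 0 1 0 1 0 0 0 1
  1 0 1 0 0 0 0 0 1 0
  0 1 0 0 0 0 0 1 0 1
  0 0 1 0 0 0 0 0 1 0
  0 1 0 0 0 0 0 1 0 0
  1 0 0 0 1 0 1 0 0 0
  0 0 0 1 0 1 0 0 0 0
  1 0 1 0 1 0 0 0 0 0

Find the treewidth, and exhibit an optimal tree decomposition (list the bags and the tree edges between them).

Treewidth 2.
One such decomposition:
Bags: B1 = {1, 4, 6}  B2 = {4, 6, 7}  B3 = {4, 7, 9}  B4 = {0, 7, 9}  B5 = {0, 2, 9}  B6 = {0, 2, 3}  B7 = {2, 3, 5}  B8 = {3, 5, 8}
Tree: B1–B2, B2–B3, B3–B4, B4–B5, B5–B6, B6–B7, B7–B8

Every bag has size at most 3, so the width is 3 − 1 = 2 and tw(G) ≤ 2. For the lower bound, G contains the cycle 1–6–7–4–1, so G is not a forest; only forests have treewidth ≤ 1, hence tw(G) ≥ 2. The upper and lower bounds meet at 2, so that is the treewidth.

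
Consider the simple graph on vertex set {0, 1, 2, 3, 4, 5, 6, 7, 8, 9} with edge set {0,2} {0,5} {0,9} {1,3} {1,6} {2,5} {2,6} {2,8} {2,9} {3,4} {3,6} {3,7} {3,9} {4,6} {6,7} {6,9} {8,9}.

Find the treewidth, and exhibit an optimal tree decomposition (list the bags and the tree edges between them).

Each bag holds 3 vertices, so the decomposition has width 2, which upper-bounds the treewidth. For the lower bound, the 3 vertices {0, 2, 9} are pairwise adjacent, and any tree decomposition puts a clique entirely inside one bag — forcing width ≥ 2. The upper and lower bounds meet at 2, so that is the treewidth.

Treewidth 2.
One such decomposition:
Bags: B1 = {1, 3, 6}  B2 = {3, 6, 9}  B3 = {3, 6, 7}  B4 = {2, 6, 9}  B5 = {3, 4, 6}  B6 = {0, 2, 9}  B7 = {0, 2, 5}  B8 = {2, 8, 9}
Tree: B1–B2, B2–B3, B2–B4, B1–B5, B4–B6, B6–B7, B4–B8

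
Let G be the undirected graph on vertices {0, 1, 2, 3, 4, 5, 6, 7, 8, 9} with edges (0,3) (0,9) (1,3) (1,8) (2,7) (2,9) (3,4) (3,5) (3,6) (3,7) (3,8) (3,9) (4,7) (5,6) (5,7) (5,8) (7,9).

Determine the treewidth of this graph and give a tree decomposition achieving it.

The largest bag has 3 vertices, giving width 2; this decomposition certifies tw(G) ≤ 2. On the other hand G contains the 3-clique {2, 7, 9}. A clique must lie in a single bag of any decomposition, so no decomposition can have width below 2. Combining the bounds, tw(G) = 2.

Treewidth 2.
One such decomposition:
Bags: B1 = {3, 4, 7}  B2 = {3, 7, 9}  B3 = {0, 3, 9}  B4 = {3, 5, 7}  B5 = {3, 5, 6}  B6 = {3, 5, 8}  B7 = {2, 7, 9}  B8 = {1, 3, 8}
Tree: B1–B2, B2–B3, B1–B4, B4–B5, B5–B6, B2–B7, B6–B8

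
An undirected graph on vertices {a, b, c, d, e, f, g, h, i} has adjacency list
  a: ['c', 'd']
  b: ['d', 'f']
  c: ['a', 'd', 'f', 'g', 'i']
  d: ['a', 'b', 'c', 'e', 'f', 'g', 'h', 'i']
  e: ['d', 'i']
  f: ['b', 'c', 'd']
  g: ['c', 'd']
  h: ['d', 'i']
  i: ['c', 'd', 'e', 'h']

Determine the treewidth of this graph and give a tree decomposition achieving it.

Every bag has size at most 3, so the width is 3 − 1 = 2 and tw(G) ≤ 2. On the other hand G contains the 3-clique {d, e, i}. A clique must lie in a single bag of any decomposition, so no decomposition can have width below 2. Therefore the treewidth is 2.

Treewidth 2.
One optimal decomposition is:
Bags: B1 = {c, d, i}  B2 = {c, d, g}  B3 = {d, e, i}  B4 = {c, d, f}  B5 = {b, d, f}  B6 = {a, c, d}  B7 = {d, h, i}
Tree: B1–B2, B1–B3, B1–B4, B4–B5, B1–B6, B1–B7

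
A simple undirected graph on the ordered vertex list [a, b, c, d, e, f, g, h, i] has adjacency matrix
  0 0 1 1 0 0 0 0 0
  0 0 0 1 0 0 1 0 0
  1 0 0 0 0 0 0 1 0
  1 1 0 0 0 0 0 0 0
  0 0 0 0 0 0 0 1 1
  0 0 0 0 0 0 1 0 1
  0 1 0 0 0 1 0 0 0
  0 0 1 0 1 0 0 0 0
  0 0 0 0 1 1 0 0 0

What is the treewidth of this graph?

2

A width-2 tree decomposition is:
Bags: B1 = {e, h, i}  B2 = {f, h, i}  B3 = {f, g, h}  B4 = {b, g, h}  B5 = {b, d, h}  B6 = {a, d, h}  B7 = {a, c, h}
Tree: B1–B2, B2–B3, B3–B4, B4–B5, B5–B6, B6–B7
The largest bag has 3 vertices, giving width 2; this decomposition certifies tw(G) ≤ 2. The edges h–e–i–f–g–b–d–a–c–h form a cycle, so G is not a tree and its treewidth is at least 2. Therefore the treewidth is 2.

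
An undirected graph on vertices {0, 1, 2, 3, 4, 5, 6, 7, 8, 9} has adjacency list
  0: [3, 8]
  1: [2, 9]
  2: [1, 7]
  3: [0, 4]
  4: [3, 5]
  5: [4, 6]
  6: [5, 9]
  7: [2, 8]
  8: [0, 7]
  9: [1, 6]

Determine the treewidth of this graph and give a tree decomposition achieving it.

Treewidth 2.
Bags: B1 = {1, 2, 9}  B2 = {2, 7, 9}  B3 = {7, 8, 9}  B4 = {0, 8, 9}  B5 = {0, 3, 9}  B6 = {3, 4, 9}  B7 = {4, 5, 9}  B8 = {5, 6, 9}
Tree: B1–B2, B2–B3, B3–B4, B4–B5, B5–B6, B6–B7, B7–B8

Each bag holds 3 vertices, so the decomposition has width 2, which upper-bounds the treewidth. Since 9–1–2–7–8–0–3–4–5–6–9 is a cycle in G, G is not acyclic. Forests are exactly the graphs of treewidth ≤ 1, so tw(G) ≥ 2. Combining the bounds, tw(G) = 2.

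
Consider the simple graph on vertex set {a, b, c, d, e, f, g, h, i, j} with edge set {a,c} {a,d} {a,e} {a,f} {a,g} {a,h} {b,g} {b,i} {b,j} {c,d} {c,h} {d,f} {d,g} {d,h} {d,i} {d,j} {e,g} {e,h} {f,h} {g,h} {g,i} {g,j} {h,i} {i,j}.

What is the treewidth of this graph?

A width-3 tree decomposition is:
Bags: B1 = {a, d, g, h}  B2 = {d, g, h, i}  B3 = {a, e, g, h}  B4 = {a, d, f, h}  B5 = {d, g, i, j}  B6 = {b, g, i, j}  B7 = {a, c, d, h}
Tree: B1–B2, B1–B3, B1–B4, B2–B5, B5–B6, B4–B7
Every bag has size at most 4, so the width is 4 − 1 = 3 and tw(G) ≤ 3. Conversely, {d, g, i, j} is a clique of size 4, and the vertices of any clique must share a bag in every tree decomposition; so some bag has ≥ 4 vertices and tw(G) ≥ 3. Hence tw(G) = 3 exactly.

3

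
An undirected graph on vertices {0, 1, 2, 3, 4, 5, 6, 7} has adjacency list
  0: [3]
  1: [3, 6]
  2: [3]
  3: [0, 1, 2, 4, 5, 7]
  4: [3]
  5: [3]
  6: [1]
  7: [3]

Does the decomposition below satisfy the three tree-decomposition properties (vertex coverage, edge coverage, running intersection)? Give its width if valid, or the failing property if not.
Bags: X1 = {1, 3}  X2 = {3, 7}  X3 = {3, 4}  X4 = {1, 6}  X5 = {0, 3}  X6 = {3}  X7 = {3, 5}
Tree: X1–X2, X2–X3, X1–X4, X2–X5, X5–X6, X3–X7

A tree decomposition must satisfy three properties: every vertex lies in some bag; for every edge, both endpoints lie together in some bag; and for every vertex, the bags containing it form a connected subtree. Here vertex 2 appears in no bag, so the decomposition is invalid.

No — vertex 2 appears in no bag.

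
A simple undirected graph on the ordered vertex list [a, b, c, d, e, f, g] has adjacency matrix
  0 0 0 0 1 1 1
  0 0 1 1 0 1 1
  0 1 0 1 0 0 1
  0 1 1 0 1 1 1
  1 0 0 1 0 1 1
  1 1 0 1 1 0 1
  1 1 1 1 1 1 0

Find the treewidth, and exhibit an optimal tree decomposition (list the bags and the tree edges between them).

Treewidth 3.
One such decomposition:
Bags: B1 = {d, e, f, g}  B2 = {a, e, f, g}  B3 = {b, d, f, g}  B4 = {b, c, d, g}
Tree: B1–B2, B1–B3, B3–B4

Each bag holds 4 vertices, so the decomposition has width 3, which upper-bounds the treewidth. Conversely, {b, c, d, g} is a clique of size 4, and the vertices of any clique must share a bag in every tree decomposition; so some bag has ≥ 4 vertices and tw(G) ≥ 3. Therefore the treewidth is 3.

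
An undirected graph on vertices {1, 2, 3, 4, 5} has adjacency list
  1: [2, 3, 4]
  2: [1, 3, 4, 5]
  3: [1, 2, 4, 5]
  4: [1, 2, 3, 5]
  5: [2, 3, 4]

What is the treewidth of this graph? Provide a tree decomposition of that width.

Each bag holds 4 vertices, so the decomposition has width 3, which upper-bounds the treewidth. On the other hand G contains the 4-clique {1, 2, 3, 4}. A clique must lie in a single bag of any decomposition, so no decomposition can have width below 3. Combining the bounds, tw(G) = 3.

Treewidth 3.
Bags: B1 = {2, 3, 4, 5}  B2 = {1, 2, 3, 4}
Tree: B1–B2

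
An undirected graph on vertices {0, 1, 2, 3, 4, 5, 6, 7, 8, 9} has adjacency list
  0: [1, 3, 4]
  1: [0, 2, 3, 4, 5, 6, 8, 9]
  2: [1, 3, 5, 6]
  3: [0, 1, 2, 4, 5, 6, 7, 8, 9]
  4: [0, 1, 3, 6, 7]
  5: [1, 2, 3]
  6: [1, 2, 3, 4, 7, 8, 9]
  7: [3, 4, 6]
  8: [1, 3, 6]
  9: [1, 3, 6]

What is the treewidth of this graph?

3

A width-3 tree decomposition is:
Bags: B1 = {1, 3, 4, 6}  B2 = {0, 1, 3, 4}  B3 = {1, 3, 6, 9}  B4 = {1, 2, 3, 6}  B5 = {1, 3, 6, 8}  B6 = {1, 2, 3, 5}  B7 = {3, 4, 6, 7}
Tree: B1–B2, B1–B3, B3–B4, B4–B5, B4–B6, B1–B7
Each bag holds 4 vertices, so the decomposition has width 3, which upper-bounds the treewidth. For the lower bound, the 4 vertices {0, 1, 3, 4} are pairwise adjacent, and any tree decomposition puts a clique entirely inside one bag — forcing width ≥ 3. Hence tw(G) = 3 exactly.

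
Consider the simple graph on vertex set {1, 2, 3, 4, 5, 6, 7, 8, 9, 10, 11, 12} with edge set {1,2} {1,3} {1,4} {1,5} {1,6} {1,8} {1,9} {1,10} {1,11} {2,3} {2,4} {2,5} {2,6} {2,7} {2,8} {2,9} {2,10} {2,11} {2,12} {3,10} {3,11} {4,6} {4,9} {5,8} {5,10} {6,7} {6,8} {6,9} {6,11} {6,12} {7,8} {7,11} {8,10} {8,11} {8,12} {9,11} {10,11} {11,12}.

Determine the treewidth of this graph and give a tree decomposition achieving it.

Treewidth 4.
Bags: B1 = {1, 2, 4, 6, 9}  B2 = {1, 2, 6, 9, 11}  B3 = {1, 2, 6, 8, 11}  B4 = {1, 2, 8, 10, 11}  B5 = {2, 6, 7, 8, 11}  B6 = {1, 2, 5, 8, 10}  B7 = {1, 2, 3, 10, 11}  B8 = {2, 6, 8, 11, 12}
Tree: B1–B2, B2–B3, B3–B4, B3–B5, B4–B6, B4–B7, B3–B8

Every bag has size at most 5, so the width is 5 − 1 = 4 and tw(G) ≤ 4. For the lower bound, the 5 vertices {1, 2, 8, 10, 11} are pairwise adjacent, and any tree decomposition puts a clique entirely inside one bag — forcing width ≥ 4. Hence tw(G) = 4 exactly.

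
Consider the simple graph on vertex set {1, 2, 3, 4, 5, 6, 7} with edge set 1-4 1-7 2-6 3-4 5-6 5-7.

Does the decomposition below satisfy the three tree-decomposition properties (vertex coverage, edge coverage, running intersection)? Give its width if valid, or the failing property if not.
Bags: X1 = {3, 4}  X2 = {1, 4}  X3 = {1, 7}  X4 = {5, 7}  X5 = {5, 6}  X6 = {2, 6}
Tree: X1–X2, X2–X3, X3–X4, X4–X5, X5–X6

Vertex coverage: the bags together contain {1, 2, 3, 4, 5, 6, 7}, the full vertex set. Edge coverage: each edge of G has both endpoints in at least one bag. Running intersection: for every vertex, the bags containing it form a connected subtree. All three properties hold, so this is a valid tree decomposition of width max|bag| − 1 = 1, and hence tw(G) ≤ 1.

Yes; width 1.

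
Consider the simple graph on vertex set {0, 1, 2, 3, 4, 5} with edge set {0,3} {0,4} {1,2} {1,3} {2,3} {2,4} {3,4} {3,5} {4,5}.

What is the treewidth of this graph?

2

A width-2 tree decomposition is:
Bags: B1 = {0, 3, 4}  B2 = {2, 3, 4}  B3 = {3, 4, 5}  B4 = {1, 2, 3}
Tree: B1–B2, B1–B3, B2–B4
The largest bag has 3 vertices, giving width 2; this decomposition certifies tw(G) ≤ 2. Conversely, {1, 2, 3} is a clique of size 3, and the vertices of any clique must share a bag in every tree decomposition; so some bag has ≥ 3 vertices and tw(G) ≥ 2. The upper and lower bounds meet at 2, so that is the treewidth.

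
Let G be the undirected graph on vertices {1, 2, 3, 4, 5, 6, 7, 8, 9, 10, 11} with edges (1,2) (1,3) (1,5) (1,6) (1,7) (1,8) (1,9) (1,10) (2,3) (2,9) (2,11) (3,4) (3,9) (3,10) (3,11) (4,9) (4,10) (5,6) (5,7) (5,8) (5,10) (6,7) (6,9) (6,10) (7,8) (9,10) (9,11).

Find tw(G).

3

A width-3 tree decomposition is:
Bags: B1 = {1, 6, 9, 10}  B2 = {1, 3, 9, 10}  B3 = {3, 4, 9, 10}  B4 = {1, 2, 3, 9}  B5 = {2, 3, 9, 11}  B6 = {1, 5, 6, 10}  B7 = {1, 5, 6, 7}  B8 = {1, 5, 7, 8}
Tree: B1–B2, B2–B3, B2–B4, B4–B5, B1–B6, B6–B7, B7–B8
Each bag holds 4 vertices, so the decomposition has width 3, which upper-bounds the treewidth. For the lower bound, the 4 vertices {1, 3, 9, 10} are pairwise adjacent, and any tree decomposition puts a clique entirely inside one bag — forcing width ≥ 3. Therefore the treewidth is 3.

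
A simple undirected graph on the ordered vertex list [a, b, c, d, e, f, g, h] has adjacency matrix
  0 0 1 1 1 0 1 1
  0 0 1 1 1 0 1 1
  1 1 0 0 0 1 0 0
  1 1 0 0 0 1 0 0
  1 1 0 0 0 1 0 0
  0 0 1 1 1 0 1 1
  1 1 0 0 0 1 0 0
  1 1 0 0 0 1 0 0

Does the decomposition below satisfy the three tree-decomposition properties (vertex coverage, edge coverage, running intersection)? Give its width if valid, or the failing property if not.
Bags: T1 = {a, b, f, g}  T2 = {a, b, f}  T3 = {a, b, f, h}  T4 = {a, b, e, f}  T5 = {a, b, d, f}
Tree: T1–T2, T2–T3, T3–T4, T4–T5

A tree decomposition must satisfy three properties: every vertex lies in some bag; for every edge, both endpoints lie together in some bag; and for every vertex, the bags containing it form a connected subtree. Here vertex c appears in no bag, so the decomposition is invalid.

No — vertex c appears in no bag.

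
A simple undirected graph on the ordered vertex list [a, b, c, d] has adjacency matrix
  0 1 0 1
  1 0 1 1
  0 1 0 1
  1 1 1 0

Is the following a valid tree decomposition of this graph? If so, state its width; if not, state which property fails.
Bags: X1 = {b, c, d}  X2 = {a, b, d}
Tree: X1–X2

Checking the three conditions: (i) the bags cover all of {a, b, c, d}; (ii) for each edge, some bag contains both endpoints; (iii) the bags containing any fixed vertex form a subtree. All hold, so the decomposition is valid with width 3 − 1 = 2.

Yes; width 2.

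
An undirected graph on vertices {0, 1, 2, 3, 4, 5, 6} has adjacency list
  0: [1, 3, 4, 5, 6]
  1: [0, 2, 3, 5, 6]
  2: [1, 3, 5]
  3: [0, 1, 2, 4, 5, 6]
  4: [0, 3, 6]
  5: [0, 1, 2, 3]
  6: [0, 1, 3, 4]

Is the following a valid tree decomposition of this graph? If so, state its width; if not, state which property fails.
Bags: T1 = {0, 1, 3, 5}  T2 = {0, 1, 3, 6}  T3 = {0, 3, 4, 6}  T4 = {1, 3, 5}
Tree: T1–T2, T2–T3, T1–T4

A tree decomposition must satisfy three properties: every vertex lies in some bag; for every edge, both endpoints lie together in some bag; and for every vertex, the bags containing it form a connected subtree. Here vertex 2 appears in no bag, so the decomposition is invalid.

No — vertex 2 appears in no bag.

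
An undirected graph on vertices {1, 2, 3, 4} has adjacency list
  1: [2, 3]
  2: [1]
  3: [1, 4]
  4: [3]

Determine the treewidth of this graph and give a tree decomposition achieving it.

The largest bag has 2 vertices, giving width 1; this decomposition certifies tw(G) ≤ 1. G has an edge, so its treewidth is at least 1. Hence tw(G) = 1 exactly.

Treewidth 1.
One such decomposition:
Bags: B1 = {1, 2}  B2 = {1, 3}  B3 = {3, 4}
Tree: B1–B2, B2–B3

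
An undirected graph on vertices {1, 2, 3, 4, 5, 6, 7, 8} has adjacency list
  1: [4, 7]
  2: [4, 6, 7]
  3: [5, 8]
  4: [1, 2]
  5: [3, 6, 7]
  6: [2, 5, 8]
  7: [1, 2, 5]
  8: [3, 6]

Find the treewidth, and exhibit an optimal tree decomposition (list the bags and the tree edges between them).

Treewidth 2.
One such decomposition:
Bags: B1 = {3, 6, 8}  B2 = {3, 5, 6}  B3 = {2, 5, 6}  B4 = {2, 5, 7}  B5 = {2, 4, 7}  B6 = {1, 4, 7}
Tree: B1–B2, B2–B3, B3–B4, B4–B5, B5–B6

The largest bag has 3 vertices, giving width 2; this decomposition certifies tw(G) ≤ 2. For the lower bound, G contains the cycle 8–3–5–6–8, so G is not a forest; only forests have treewidth ≤ 1, hence tw(G) ≥ 2. Hence tw(G) = 2 exactly.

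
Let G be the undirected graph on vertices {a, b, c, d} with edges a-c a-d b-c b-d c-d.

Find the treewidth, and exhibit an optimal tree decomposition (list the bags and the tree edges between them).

Treewidth 2.
Bags: B1 = {a, c, d}  B2 = {b, c, d}
Tree: B1–B2

Every bag has size at most 3, so the width is 3 − 1 = 2 and tw(G) ≤ 2. Conversely, {a, c, d} is a clique of size 3, and the vertices of any clique must share a bag in every tree decomposition; so some bag has ≥ 3 vertices and tw(G) ≥ 2. Therefore the treewidth is 2.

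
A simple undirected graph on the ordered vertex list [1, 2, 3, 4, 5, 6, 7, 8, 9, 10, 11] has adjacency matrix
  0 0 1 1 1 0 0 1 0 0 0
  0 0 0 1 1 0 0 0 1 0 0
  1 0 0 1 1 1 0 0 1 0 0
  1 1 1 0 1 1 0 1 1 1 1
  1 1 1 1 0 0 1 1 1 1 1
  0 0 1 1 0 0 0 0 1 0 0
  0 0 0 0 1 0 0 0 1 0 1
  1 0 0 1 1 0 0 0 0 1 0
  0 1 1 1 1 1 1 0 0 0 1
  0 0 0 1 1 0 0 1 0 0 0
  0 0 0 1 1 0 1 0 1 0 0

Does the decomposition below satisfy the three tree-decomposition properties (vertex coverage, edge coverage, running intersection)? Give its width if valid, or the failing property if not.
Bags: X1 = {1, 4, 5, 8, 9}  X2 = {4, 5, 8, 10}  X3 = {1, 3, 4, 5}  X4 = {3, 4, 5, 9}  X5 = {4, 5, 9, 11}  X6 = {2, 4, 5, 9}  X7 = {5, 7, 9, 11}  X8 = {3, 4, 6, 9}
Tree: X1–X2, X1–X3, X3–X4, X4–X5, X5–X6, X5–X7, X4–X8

No — bags containing vertex 9 are not connected in the tree.

A tree decomposition must satisfy three properties: every vertex lies in some bag; for every edge, both endpoints lie together in some bag; and for every vertex, the bags containing it form a connected subtree. Here bags containing vertex 9 are not connected in the tree, so the decomposition is invalid.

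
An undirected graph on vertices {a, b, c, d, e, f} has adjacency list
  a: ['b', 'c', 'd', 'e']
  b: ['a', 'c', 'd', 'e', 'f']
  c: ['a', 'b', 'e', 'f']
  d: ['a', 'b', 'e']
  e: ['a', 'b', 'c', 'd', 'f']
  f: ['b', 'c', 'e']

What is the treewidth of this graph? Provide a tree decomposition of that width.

Treewidth 3.
Bags: B1 = {a, b, d, e}  B2 = {a, b, c, e}  B3 = {b, c, e, f}
Tree: B1–B2, B2–B3

Each bag holds 4 vertices, so the decomposition has width 3, which upper-bounds the treewidth. On the other hand G contains the 4-clique {a, b, d, e}. A clique must lie in a single bag of any decomposition, so no decomposition can have width below 3. Therefore the treewidth is 3.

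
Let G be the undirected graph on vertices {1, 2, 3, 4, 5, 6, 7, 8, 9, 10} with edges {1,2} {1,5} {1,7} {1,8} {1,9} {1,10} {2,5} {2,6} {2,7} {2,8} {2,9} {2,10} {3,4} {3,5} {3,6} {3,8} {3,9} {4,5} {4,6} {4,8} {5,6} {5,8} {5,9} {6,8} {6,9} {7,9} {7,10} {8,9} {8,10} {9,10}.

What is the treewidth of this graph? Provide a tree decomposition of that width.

Every bag has size at most 5, so the width is 5 − 1 = 4 and tw(G) ≤ 4. For the lower bound, the 5 vertices {1, 2, 8, 9, 10} are pairwise adjacent, and any tree decomposition puts a clique entirely inside one bag — forcing width ≥ 4. The upper and lower bounds meet at 4, so that is the treewidth.

Treewidth 4.
One such decomposition:
Bags: B1 = {1, 2, 8, 9, 10}  B2 = {1, 2, 5, 8, 9}  B3 = {2, 5, 6, 8, 9}  B4 = {3, 5, 6, 8, 9}  B5 = {3, 4, 5, 6, 8}  B6 = {1, 2, 7, 9, 10}
Tree: B1–B2, B2–B3, B3–B4, B4–B5, B1–B6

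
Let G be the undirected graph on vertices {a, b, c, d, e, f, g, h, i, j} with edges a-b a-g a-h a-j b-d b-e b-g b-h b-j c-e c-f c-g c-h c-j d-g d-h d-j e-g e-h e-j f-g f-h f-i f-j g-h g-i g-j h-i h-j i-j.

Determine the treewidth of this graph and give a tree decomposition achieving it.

Treewidth 4.
Bags: B1 = {b, e, g, h, j}  B2 = {c, e, g, h, j}  B3 = {c, f, g, h, j}  B4 = {a, b, g, h, j}  B5 = {b, d, g, h, j}  B6 = {f, g, h, i, j}
Tree: B1–B2, B2–B3, B1–B4, B4–B5, B3–B6

The largest bag has 5 vertices, giving width 4; this decomposition certifies tw(G) ≤ 4. For the lower bound, the 5 vertices {c, e, g, h, j} are pairwise adjacent, and any tree decomposition puts a clique entirely inside one bag — forcing width ≥ 4. Hence tw(G) = 4 exactly.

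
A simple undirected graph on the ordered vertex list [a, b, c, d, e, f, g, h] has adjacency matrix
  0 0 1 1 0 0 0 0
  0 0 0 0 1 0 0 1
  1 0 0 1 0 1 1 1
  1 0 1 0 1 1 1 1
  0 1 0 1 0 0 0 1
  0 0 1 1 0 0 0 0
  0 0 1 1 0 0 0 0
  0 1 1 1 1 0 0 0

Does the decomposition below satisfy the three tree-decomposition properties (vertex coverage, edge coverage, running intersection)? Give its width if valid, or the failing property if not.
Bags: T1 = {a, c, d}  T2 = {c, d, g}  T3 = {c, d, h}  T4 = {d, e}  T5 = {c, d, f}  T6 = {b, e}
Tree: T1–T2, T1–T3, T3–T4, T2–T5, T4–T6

A tree decomposition must satisfy three properties: every vertex lies in some bag; for every edge, both endpoints lie together in some bag; and for every vertex, the bags containing it form a connected subtree. Here edge (h,e) lies in no bag, so the decomposition is invalid.

No — edge (h,e) lies in no bag.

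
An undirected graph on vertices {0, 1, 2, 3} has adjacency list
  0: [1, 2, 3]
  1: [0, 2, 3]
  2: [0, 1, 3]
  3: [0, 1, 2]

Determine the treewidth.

A width-3 tree decomposition is:
Bags: B1 = {0, 1, 2, 3}
Tree: (single bag)
With just one bag of size 4, the width is 4 − 1 = 3, so tw(G) ≤ 3. For the lower bound, the 4 vertices {0, 1, 2, 3} are pairwise adjacent, and any tree decomposition puts a clique entirely inside one bag — forcing width ≥ 3. Combining the bounds, tw(G) = 3.

3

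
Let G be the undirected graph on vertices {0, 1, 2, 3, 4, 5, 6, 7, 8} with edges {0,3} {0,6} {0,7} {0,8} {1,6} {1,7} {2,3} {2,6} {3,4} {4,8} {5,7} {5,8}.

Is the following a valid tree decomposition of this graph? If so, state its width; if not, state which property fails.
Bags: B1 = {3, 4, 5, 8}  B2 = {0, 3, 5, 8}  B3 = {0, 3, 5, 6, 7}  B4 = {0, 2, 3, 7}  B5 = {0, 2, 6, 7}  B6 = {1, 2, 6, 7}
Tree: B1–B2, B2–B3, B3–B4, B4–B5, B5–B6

No — bags containing vertex 6 are not connected in the tree.

A tree decomposition must satisfy three properties: every vertex lies in some bag; for every edge, both endpoints lie together in some bag; and for every vertex, the bags containing it form a connected subtree. Here bags containing vertex 6 are not connected in the tree, so the decomposition is invalid.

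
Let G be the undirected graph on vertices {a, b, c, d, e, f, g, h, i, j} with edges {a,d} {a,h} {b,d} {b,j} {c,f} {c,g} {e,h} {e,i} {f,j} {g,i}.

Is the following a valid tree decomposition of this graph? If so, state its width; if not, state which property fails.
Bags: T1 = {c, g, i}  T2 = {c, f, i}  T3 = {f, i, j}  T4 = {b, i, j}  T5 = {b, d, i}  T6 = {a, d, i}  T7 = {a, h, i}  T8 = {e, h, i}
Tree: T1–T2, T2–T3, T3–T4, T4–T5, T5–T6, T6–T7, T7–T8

Yes; width 2.

Vertex coverage: the bags together contain {a, b, c, d, e, f, g, h, i, j}, the full vertex set. Edge coverage: each edge of G has both endpoints in at least one bag. Running intersection: for every vertex, the bags containing it form a connected subtree. All three properties hold, so this is a valid tree decomposition of width max|bag| − 1 = 2, and hence tw(G) ≤ 2.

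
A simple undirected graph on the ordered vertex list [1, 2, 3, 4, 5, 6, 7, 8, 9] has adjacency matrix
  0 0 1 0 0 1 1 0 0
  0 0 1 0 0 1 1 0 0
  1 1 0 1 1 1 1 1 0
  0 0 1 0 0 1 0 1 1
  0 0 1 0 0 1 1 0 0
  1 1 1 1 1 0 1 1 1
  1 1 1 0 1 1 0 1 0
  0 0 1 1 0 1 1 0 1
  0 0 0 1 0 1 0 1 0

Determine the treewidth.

3

A width-3 tree decomposition is:
Bags: B1 = {3, 4, 6, 8}  B2 = {3, 6, 7, 8}  B3 = {2, 3, 6, 7}  B4 = {4, 6, 8, 9}  B5 = {3, 5, 6, 7}  B6 = {1, 3, 6, 7}
Tree: B1–B2, B2–B3, B1–B4, B3–B5, B2–B6
The largest bag has 4 vertices, giving width 3; this decomposition certifies tw(G) ≤ 3. On the other hand G contains the 4-clique {4, 6, 8, 9}. A clique must lie in a single bag of any decomposition, so no decomposition can have width below 3. Combining the bounds, tw(G) = 3.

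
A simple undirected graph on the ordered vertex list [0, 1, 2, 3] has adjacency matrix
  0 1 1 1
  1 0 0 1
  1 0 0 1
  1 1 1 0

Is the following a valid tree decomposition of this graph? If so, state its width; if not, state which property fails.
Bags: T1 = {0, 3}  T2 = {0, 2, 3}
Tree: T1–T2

A tree decomposition must satisfy three properties: every vertex lies in some bag; for every edge, both endpoints lie together in some bag; and for every vertex, the bags containing it form a connected subtree. Here vertex 1 appears in no bag, so the decomposition is invalid.

No — vertex 1 appears in no bag.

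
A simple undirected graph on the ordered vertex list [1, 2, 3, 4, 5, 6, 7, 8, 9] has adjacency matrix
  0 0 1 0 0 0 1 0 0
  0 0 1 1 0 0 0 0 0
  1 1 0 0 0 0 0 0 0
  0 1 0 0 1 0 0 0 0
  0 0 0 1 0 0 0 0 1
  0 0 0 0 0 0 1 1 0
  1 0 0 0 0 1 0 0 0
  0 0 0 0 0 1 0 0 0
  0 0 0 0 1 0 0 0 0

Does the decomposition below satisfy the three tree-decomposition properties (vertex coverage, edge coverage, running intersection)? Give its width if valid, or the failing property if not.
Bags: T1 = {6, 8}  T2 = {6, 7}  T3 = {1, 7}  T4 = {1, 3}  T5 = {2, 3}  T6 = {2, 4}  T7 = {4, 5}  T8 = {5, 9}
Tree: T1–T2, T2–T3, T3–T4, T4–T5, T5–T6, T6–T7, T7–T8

Yes; width 1.

Vertex coverage: the bags together contain {1, 2, 3, 4, 5, 6, 7, 8, 9}, the full vertex set. Edge coverage: each edge of G has both endpoints in at least one bag. Running intersection: for every vertex, the bags containing it form a connected subtree. All three properties hold, so this is a valid tree decomposition of width max|bag| − 1 = 1, and hence tw(G) ≤ 1.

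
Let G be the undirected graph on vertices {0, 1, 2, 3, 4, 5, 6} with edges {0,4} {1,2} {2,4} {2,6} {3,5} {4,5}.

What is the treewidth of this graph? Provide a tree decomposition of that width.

Treewidth 1.
One such decomposition:
Bags: B1 = {2, 4}  B2 = {1, 2}  B3 = {2, 6}  B4 = {4, 5}  B5 = {3, 5}  B6 = {0, 4}
Tree: B1–B2, B2–B3, B1–B4, B4–B5, B1–B6

The largest bag has 2 vertices, giving width 1; this decomposition certifies tw(G) ≤ 1. Any graph with an edge has treewidth ≥ 1, and G has the edge 4–2. Combining the bounds, tw(G) = 1.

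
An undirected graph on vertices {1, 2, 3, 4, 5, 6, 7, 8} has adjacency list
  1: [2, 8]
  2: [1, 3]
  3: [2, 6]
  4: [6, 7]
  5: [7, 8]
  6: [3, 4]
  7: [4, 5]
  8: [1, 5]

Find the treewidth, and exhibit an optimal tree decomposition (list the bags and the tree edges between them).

Treewidth 2.
One such decomposition:
Bags: B1 = {2, 3, 6}  B2 = {2, 4, 6}  B3 = {2, 4, 7}  B4 = {2, 5, 7}  B5 = {2, 5, 8}  B6 = {1, 2, 8}
Tree: B1–B2, B2–B3, B3–B4, B4–B5, B5–B6

The largest bag has 3 vertices, giving width 2; this decomposition certifies tw(G) ≤ 2. For the lower bound, G contains the cycle 2–3–6–4–7–5–8–1–2, so G is not a forest; only forests have treewidth ≤ 1, hence tw(G) ≥ 2. The upper and lower bounds meet at 2, so that is the treewidth.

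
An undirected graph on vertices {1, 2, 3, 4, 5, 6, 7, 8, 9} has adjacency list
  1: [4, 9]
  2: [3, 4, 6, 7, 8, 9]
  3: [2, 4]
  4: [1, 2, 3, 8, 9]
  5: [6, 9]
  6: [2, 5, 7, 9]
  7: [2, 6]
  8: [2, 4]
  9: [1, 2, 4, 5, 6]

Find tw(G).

A width-2 tree decomposition is:
Bags: B1 = {2, 3, 4}  B2 = {2, 4, 9}  B3 = {1, 4, 9}  B4 = {2, 6, 9}  B5 = {2, 4, 8}  B6 = {5, 6, 9}  B7 = {2, 6, 7}
Tree: B1–B2, B2–B3, B2–B4, B1–B5, B4–B6, B4–B7
Each bag holds 3 vertices, so the decomposition has width 2, which upper-bounds the treewidth. For the lower bound, the 3 vertices {1, 4, 9} are pairwise adjacent, and any tree decomposition puts a clique entirely inside one bag — forcing width ≥ 2. The upper and lower bounds meet at 2, so that is the treewidth.

2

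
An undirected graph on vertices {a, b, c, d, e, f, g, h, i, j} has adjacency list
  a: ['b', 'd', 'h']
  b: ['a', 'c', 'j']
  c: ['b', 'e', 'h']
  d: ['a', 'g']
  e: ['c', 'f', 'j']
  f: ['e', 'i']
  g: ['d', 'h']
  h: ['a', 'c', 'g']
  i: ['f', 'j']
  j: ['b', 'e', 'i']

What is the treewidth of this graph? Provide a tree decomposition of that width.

The largest bag has 3 vertices, giving width 2; this decomposition certifies tw(G) ≤ 2. The edges g–d–a–h–g form a cycle, so G is not a tree and its treewidth is at least 2. Hence tw(G) = 2 exactly.

Treewidth 2.
One such decomposition:
Bags: B1 = {d, g, h}  B2 = {a, d, h}  B3 = {a, c, h}  B4 = {a, b, c}  B5 = {b, c, e}  B6 = {b, e, j}  B7 = {e, f, j}  B8 = {f, i, j}
Tree: B1–B2, B2–B3, B3–B4, B4–B5, B5–B6, B6–B7, B7–B8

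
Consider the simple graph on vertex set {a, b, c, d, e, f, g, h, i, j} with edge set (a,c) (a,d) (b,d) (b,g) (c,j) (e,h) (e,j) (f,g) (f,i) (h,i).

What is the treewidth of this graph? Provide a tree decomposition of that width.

Treewidth 2.
Bags: B1 = {c, e, j}  B2 = {a, c, e}  B3 = {a, d, e}  B4 = {b, d, e}  B5 = {b, e, g}  B6 = {e, f, g}  B7 = {e, f, i}  B8 = {e, h, i}
Tree: B1–B2, B2–B3, B3–B4, B4–B5, B5–B6, B6–B7, B7–B8

Every bag has size at most 3, so the width is 3 − 1 = 2 and tw(G) ≤ 2. For the lower bound, G contains the cycle e–j–c–a–d–b–g–f–i–h–e, so G is not a forest; only forests have treewidth ≤ 1, hence tw(G) ≥ 2. Hence tw(G) = 2 exactly.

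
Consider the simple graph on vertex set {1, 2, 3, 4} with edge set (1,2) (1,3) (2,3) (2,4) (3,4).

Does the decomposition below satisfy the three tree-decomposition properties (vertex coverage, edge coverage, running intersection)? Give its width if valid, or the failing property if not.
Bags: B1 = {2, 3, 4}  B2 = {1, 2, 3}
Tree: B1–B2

Yes; width 2.

Checking the three conditions: (i) the bags cover all of {1, 2, 3, 4}; (ii) for each edge, some bag contains both endpoints; (iii) the bags containing any fixed vertex form a subtree. All hold, so the decomposition is valid with width 3 − 1 = 2.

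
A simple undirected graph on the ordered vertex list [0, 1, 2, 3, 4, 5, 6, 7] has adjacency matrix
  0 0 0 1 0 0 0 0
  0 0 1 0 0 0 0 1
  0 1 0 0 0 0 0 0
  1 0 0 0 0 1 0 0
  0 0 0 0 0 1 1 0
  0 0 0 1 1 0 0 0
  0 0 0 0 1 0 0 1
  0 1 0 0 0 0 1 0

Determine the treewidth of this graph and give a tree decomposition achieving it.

Each bag holds 2 vertices, so the decomposition has width 1, which upper-bounds the treewidth. Any graph with an edge has treewidth ≥ 1, and G has the edge 0–3. The upper and lower bounds meet at 1, so that is the treewidth.

Treewidth 1.
One such decomposition:
Bags: B1 = {0, 3}  B2 = {3, 5}  B3 = {4, 5}  B4 = {4, 6}  B5 = {6, 7}  B6 = {1, 7}  B7 = {1, 2}
Tree: B1–B2, B2–B3, B3–B4, B4–B5, B5–B6, B6–B7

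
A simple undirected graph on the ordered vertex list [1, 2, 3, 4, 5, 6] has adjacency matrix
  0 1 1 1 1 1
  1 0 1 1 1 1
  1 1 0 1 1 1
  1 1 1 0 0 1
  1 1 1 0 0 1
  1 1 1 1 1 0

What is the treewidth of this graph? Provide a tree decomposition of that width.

Treewidth 4.
One such decomposition:
Bags: B1 = {1, 2, 3, 5, 6}  B2 = {1, 2, 3, 4, 6}
Tree: B1–B2

Each bag holds 5 vertices, so the decomposition has width 4, which upper-bounds the treewidth. Conversely, {1, 2, 3, 4, 6} is a clique of size 5, and the vertices of any clique must share a bag in every tree decomposition; so some bag has ≥ 5 vertices and tw(G) ≥ 4. The upper and lower bounds meet at 4, so that is the treewidth.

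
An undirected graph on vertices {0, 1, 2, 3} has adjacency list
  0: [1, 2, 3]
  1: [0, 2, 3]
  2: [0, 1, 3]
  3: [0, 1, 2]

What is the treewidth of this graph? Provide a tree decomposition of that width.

With just one bag of size 4, the width is 4 − 1 = 3, so tw(G) ≤ 3. Conversely, {0, 1, 2, 3} is a clique of size 4, and the vertices of any clique must share a bag in every tree decomposition; so some bag has ≥ 4 vertices and tw(G) ≥ 3. Hence tw(G) = 3 exactly.

Treewidth 3.
One such decomposition:
Bags: B1 = {0, 1, 2, 3}
Tree: (single bag)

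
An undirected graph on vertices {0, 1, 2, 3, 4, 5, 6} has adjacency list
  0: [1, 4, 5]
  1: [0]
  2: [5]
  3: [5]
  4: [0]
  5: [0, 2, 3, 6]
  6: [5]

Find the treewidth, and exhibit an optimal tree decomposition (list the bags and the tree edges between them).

Treewidth 1.
One optimal decomposition is:
Bags: B1 = {0, 1}  B2 = {0, 5}  B3 = {0, 4}  B4 = {5, 6}  B5 = {2, 5}  B6 = {3, 5}
Tree: B1–B2, B2–B3, B2–B4, B4–B5, B5–B6

Each bag holds 2 vertices, so the decomposition has width 1, which upper-bounds the treewidth. G has an edge, so its treewidth is at least 1. Hence tw(G) = 1 exactly.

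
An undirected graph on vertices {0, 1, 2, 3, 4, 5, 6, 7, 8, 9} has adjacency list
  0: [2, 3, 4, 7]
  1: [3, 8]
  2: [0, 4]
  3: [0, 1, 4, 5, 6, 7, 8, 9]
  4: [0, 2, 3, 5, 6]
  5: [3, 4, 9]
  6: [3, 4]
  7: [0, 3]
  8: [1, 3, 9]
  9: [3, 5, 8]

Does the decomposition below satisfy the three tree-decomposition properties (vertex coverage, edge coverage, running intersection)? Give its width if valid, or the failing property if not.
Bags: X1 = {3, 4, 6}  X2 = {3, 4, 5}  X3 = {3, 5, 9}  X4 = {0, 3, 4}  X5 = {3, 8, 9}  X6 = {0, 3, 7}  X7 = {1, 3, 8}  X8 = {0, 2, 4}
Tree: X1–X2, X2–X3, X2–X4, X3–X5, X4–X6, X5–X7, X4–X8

Checking the three conditions: (i) the bags cover all of {0, 1, 2, 3, 4, 5, 6, 7, 8, 9}; (ii) for each edge, some bag contains both endpoints; (iii) the bags containing any fixed vertex form a subtree. All hold, so the decomposition is valid with width 3 − 1 = 2.

Yes; width 2.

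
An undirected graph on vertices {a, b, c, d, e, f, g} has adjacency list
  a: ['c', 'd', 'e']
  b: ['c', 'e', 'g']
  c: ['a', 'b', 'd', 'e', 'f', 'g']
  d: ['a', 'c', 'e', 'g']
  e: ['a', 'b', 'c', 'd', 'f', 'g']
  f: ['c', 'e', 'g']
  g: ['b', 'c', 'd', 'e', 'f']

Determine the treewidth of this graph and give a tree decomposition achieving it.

Every bag has size at most 4, so the width is 4 − 1 = 3 and tw(G) ≤ 3. On the other hand G contains the 4-clique {c, d, e, g}. A clique must lie in a single bag of any decomposition, so no decomposition can have width below 3. Hence tw(G) = 3 exactly.

Treewidth 3.
One optimal decomposition is:
Bags: B1 = {c, d, e, g}  B2 = {c, e, f, g}  B3 = {b, c, e, g}  B4 = {a, c, d, e}
Tree: B1–B2, B2–B3, B1–B4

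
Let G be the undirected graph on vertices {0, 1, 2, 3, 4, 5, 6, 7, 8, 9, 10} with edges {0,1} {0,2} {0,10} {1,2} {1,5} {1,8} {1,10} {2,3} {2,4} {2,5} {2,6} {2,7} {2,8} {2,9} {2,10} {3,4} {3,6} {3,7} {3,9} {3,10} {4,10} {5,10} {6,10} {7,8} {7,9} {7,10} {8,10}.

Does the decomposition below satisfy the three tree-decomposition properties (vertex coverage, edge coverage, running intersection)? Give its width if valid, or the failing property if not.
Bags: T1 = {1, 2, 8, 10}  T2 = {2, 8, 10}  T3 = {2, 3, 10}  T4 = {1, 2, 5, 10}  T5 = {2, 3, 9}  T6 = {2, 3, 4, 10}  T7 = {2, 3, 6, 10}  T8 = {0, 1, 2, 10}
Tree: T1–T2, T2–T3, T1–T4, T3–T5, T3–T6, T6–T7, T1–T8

A tree decomposition must satisfy three properties: every vertex lies in some bag; for every edge, both endpoints lie together in some bag; and for every vertex, the bags containing it form a connected subtree. Here vertex 7 appears in no bag, so the decomposition is invalid.

No — vertex 7 appears in no bag.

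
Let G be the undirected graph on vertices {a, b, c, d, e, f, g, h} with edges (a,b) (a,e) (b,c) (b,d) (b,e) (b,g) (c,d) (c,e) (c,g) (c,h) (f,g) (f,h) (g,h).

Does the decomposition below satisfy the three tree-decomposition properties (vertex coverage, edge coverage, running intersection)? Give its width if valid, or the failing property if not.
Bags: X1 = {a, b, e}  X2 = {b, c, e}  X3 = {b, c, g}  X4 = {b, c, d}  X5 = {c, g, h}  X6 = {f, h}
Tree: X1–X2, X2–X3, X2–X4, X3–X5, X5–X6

No — edge (g,f) lies in no bag.

A tree decomposition must satisfy three properties: every vertex lies in some bag; for every edge, both endpoints lie together in some bag; and for every vertex, the bags containing it form a connected subtree. Here edge (g,f) lies in no bag, so the decomposition is invalid.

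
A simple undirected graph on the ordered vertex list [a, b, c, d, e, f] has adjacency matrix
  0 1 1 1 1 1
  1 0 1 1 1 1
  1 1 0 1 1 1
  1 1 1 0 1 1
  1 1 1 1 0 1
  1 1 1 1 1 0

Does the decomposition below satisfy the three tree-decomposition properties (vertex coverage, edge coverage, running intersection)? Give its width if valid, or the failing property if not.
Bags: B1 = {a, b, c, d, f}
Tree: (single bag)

A tree decomposition must satisfy three properties: every vertex lies in some bag; for every edge, both endpoints lie together in some bag; and for every vertex, the bags containing it form a connected subtree. Here vertex e appears in no bag, so the decomposition is invalid.

No — vertex e appears in no bag.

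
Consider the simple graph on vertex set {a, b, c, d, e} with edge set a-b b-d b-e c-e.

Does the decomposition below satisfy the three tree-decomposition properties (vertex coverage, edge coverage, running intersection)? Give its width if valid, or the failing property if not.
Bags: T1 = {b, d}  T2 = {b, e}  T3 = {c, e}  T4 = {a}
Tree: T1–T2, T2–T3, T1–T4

No — edge (b,a) lies in no bag.

A tree decomposition must satisfy three properties: every vertex lies in some bag; for every edge, both endpoints lie together in some bag; and for every vertex, the bags containing it form a connected subtree. Here edge (b,a) lies in no bag, so the decomposition is invalid.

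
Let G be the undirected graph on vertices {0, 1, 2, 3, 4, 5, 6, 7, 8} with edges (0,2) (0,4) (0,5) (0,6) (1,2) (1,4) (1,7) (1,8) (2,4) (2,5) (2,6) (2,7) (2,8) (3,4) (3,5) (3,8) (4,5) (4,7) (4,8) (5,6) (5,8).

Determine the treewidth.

3

A width-3 tree decomposition is:
Bags: B1 = {3, 4, 5, 8}  B2 = {2, 4, 5, 8}  B3 = {1, 2, 4, 8}  B4 = {1, 2, 4, 7}  B5 = {0, 2, 4, 5}  B6 = {0, 2, 5, 6}
Tree: B1–B2, B2–B3, B3–B4, B2–B5, B5–B6
The largest bag has 4 vertices, giving width 3; this decomposition certifies tw(G) ≤ 3. Conversely, {0, 2, 4, 5} is a clique of size 4, and the vertices of any clique must share a bag in every tree decomposition; so some bag has ≥ 4 vertices and tw(G) ≥ 3. Combining the bounds, tw(G) = 3.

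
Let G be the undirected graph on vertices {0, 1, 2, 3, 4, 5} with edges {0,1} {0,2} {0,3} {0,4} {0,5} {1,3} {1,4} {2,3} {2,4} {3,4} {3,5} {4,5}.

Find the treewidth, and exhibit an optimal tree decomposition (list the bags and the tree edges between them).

The largest bag has 4 vertices, giving width 3; this decomposition certifies tw(G) ≤ 3. Conversely, {0, 1, 3, 4} is a clique of size 4, and the vertices of any clique must share a bag in every tree decomposition; so some bag has ≥ 4 vertices and tw(G) ≥ 3. Combining the bounds, tw(G) = 3.

Treewidth 3.
Bags: B1 = {0, 1, 3, 4}  B2 = {0, 2, 3, 4}  B3 = {0, 3, 4, 5}
Tree: B1–B2, B1–B3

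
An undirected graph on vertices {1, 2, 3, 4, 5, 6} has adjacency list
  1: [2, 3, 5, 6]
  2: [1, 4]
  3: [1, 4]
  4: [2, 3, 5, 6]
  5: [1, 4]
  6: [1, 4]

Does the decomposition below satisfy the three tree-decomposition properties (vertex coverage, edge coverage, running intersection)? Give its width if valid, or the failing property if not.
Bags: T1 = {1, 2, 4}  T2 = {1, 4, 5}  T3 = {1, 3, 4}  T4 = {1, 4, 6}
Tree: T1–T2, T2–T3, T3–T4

Yes; width 2.

Checking the three conditions: (i) the bags cover all of {1, 2, 3, 4, 5, 6}; (ii) for each edge, some bag contains both endpoints; (iii) the bags containing any fixed vertex form a subtree. All hold, so the decomposition is valid with width 3 − 1 = 2.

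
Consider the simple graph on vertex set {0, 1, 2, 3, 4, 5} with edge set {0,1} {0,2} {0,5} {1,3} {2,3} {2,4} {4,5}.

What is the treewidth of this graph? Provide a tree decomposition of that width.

Each bag holds 3 vertices, so the decomposition has width 2, which upper-bounds the treewidth. The edges 3–1–0–2–3 form a cycle, so G is not a tree and its treewidth is at least 2. Therefore the treewidth is 2.

Treewidth 2.
One such decomposition:
Bags: B1 = {1, 2, 3}  B2 = {0, 1, 2}  B3 = {0, 2, 4}  B4 = {0, 4, 5}
Tree: B1–B2, B2–B3, B3–B4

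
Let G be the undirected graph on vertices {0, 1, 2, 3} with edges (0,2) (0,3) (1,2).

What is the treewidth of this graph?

1

A width-1 tree decomposition is:
Bags: B1 = {0, 3}  B2 = {0, 2}  B3 = {1, 2}
Tree: B1–B2, B2–B3
Every bag has size at most 2, so the width is 2 − 1 = 1 and tw(G) ≤ 1. Since G has at least one edge (e.g. 3–0), it is not an edgeless graph, so tw(G) ≥ 1. Therefore the treewidth is 1.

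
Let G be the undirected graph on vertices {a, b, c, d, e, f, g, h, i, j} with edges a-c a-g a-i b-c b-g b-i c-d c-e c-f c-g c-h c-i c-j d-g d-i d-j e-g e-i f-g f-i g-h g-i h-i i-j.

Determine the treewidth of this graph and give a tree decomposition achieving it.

Each bag holds 4 vertices, so the decomposition has width 3, which upper-bounds the treewidth. For the lower bound, the 4 vertices {c, d, g, i} are pairwise adjacent, and any tree decomposition puts a clique entirely inside one bag — forcing width ≥ 3. Therefore the treewidth is 3.

Treewidth 3.
One such decomposition:
Bags: B1 = {a, c, g, i}  B2 = {c, d, g, i}  B3 = {b, c, g, i}  B4 = {c, g, h, i}  B5 = {c, d, i, j}  B6 = {c, f, g, i}  B7 = {c, e, g, i}
Tree: B1–B2, B1–B3, B3–B4, B2–B5, B2–B6, B1–B7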